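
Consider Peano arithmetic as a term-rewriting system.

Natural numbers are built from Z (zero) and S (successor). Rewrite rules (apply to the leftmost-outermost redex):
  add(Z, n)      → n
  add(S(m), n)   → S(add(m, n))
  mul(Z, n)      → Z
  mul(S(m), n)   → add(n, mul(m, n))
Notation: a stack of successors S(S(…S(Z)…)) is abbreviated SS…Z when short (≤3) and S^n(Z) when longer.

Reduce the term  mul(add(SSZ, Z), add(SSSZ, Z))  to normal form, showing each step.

Answer: normal form = S^6(Z)  (in 22 steps)

Reduction:
  start: mul(add(SSZ, Z), add(SSSZ, Z))
  [1] mul(S(add(SZ, Z)), add(SSSZ, Z))
  [2] add(add(SSSZ, Z), mul(add(SZ, Z), add(SSSZ, Z)))
  [3] add(S(add(SSZ, Z)), mul(add(SZ, Z), add(SSSZ, Z)))
  [4] S(add(add(SSZ, Z), mul(add(SZ, Z), add(SSSZ, Z))))
  [5] S(add(S(add(SZ, Z)), mul(add(SZ, Z), add(SSSZ, Z))))
  [6] S(S(add(add(SZ, Z), mul(add(SZ, Z), add(SSSZ, Z)))))
  [7] S(S(add(S(add(Z, Z)), mul(add(SZ, Z), add(SSSZ, Z)))))
  [8] S(S(S(add(add(Z, Z), mul(add(SZ, Z), add(SSSZ, Z))))))
  [9] S(S(S(add(Z, mul(add(SZ, Z), add(SSSZ, Z))))))
  [10] S(S(S(mul(add(SZ, Z), add(SSSZ, Z)))))
  [11] S(S(S(mul(S(add(Z, Z)), add(SSSZ, Z)))))
  [12] S(S(S(add(add(SSSZ, Z), mul(add(Z, Z), add(SSSZ, Z))))))
  [13] S(S(S(add(S(add(SSZ, Z)), mul(add(Z, Z), add(SSSZ, Z))))))
  [14] S(S(S(S(add(add(SSZ, Z), mul(add(Z, Z), add(SSSZ, Z)))))))
  [15] S(S(S(S(add(S(add(SZ, Z)), mul(add(Z, Z), add(SSSZ, Z)))))))
  [16] S(S(S(S(S(add(add(SZ, Z), mul(add(Z, Z), add(SSSZ, Z))))))))
  [17] S(S(S(S(S(add(S(add(Z, Z)), mul(add(Z, Z), add(SSSZ, Z))))))))
  [18] S(S(S(S(S(S(add(add(Z, Z), mul(add(Z, Z), add(SSSZ, Z)))))))))
  [19] S(S(S(S(S(S(add(Z, mul(add(Z, Z), add(SSSZ, Z)))))))))
  [20] S(S(S(S(S(S(mul(add(Z, Z), add(SSSZ, Z))))))))
  [21] S(S(S(S(S(S(mul(Z, add(SSSZ, Z))))))))
  [22] S^6(Z)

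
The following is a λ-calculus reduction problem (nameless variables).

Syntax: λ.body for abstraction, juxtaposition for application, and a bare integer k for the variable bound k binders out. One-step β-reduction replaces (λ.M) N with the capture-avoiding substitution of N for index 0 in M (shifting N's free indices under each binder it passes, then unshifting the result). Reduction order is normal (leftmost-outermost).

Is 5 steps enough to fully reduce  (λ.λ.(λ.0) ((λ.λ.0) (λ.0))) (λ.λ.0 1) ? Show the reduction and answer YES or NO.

  start: (λ.λ.(λ.0) ((λ.λ.0) (λ.0))) (λ.λ.0 1)
  [1] λ.(λ.0) ((λ.λ.0) (λ.0))
  [2] λ.(λ.λ.0) (λ.0)
  [3] λ.λ.0

Answer: YES — reaches normal form λ.λ.0 in 3 ≤ 5 steps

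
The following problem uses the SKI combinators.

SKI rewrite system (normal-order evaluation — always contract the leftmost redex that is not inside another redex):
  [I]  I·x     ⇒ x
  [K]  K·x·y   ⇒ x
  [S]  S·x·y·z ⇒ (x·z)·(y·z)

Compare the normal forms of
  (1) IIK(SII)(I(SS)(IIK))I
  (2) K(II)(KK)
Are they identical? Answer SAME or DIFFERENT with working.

Answer: SAME — A ⇓ I, B ⇓ I

Working:
Term A:
  start: IIK(SII)(I(SS)(IIK))I
  →1  IK(SII)(I(SS)(IIK))I
  →2  K(SII)(I(SS)(IIK))I
  →3  SIII
  →4  II(II)
  →5  I(II)
  →6  II
  →7  I

Term B:
  start: K(II)(KK)
  →1  II
  →2  I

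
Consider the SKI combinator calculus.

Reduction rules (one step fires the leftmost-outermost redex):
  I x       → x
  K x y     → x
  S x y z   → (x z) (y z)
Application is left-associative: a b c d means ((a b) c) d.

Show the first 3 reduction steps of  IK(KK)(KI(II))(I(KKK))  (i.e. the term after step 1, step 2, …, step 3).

Answer: after 3 steps: K

Derivation:
  start: IK(KK)(KI(II))(I(KKK))
  [1] K(KK)(KI(II))(I(KKK))
  [2] KK(I(KKK))
  [3] K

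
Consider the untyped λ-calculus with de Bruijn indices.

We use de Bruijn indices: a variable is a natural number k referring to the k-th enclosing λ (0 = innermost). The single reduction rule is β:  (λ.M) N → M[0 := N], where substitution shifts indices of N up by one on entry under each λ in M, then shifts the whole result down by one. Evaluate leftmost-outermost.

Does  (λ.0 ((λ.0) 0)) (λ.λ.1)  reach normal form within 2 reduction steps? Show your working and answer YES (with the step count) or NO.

  start: (λ.0 ((λ.0) 0)) (λ.λ.1)
  [1] (λ.λ.1) ((λ.0) (λ.λ.1))
  [2] λ.(λ.0) (λ.λ.1)

Answer: NO — after 2 steps the term is λ.(λ.0) (λ.λ.1), not yet normal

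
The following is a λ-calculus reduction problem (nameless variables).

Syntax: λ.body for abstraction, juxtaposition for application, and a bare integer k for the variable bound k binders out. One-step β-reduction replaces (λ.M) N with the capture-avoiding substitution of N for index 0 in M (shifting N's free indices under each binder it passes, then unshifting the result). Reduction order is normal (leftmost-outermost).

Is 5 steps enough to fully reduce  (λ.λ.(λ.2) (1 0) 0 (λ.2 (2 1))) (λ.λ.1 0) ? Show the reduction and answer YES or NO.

Answer: NO — after 5 steps the term is λ.0 (λ.λ.(λ.λ.1 0) 2 0), not yet normal

Derivation:
  start: (λ.λ.(λ.2) (1 0) 0 (λ.2 (2 1))) (λ.λ.1 0)
  [1] λ.(λ.λ.λ.1 0) ((λ.λ.1 0) 0) 0 (λ.(λ.λ.1 0) ((λ.λ.1 0) 1))
  [2] λ.(λ.λ.1 0) 0 (λ.(λ.λ.1 0) ((λ.λ.1 0) 1))
  [3] λ.(λ.1 0) (λ.(λ.λ.1 0) ((λ.λ.1 0) 1))
  [4] λ.0 (λ.(λ.λ.1 0) ((λ.λ.1 0) 1))
  [5] λ.0 (λ.λ.(λ.λ.1 0) 2 0)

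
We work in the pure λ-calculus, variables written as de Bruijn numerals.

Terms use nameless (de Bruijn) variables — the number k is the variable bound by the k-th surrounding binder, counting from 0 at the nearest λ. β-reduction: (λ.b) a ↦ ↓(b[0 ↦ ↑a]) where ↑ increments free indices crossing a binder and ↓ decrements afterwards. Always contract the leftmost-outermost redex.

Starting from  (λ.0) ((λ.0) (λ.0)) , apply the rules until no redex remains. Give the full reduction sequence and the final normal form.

Answer: normal form = λ.0  (in 2 steps)

Derivation:
  start: (λ.0) ((λ.0) (λ.0))
  →1  (λ.0) (λ.0)
  →2  λ.0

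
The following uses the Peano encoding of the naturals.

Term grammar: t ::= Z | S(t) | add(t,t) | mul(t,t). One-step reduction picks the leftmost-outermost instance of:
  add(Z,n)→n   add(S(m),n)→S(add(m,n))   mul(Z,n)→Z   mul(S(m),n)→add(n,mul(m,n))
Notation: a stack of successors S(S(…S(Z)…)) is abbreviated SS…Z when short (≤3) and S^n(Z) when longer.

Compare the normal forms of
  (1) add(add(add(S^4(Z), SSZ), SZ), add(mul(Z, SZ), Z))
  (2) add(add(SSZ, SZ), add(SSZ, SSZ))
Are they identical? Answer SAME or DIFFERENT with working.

Term A:
  start: add(add(add(S^4(Z), SSZ), SZ), add(mul(Z, SZ), Z))
  [1] add(add(S(add(SSSZ, SSZ)), SZ), add(mul(Z, SZ), Z))
  [2] add(S(add(add(SSSZ, SSZ), SZ)), add(mul(Z, SZ), Z))
  [3] S(add(add(add(SSSZ, SSZ), SZ), add(mul(Z, SZ), Z)))
  [4] S(add(add(S(add(SSZ, SSZ)), SZ), add(mul(Z, SZ), Z)))
  [5] S(add(S(add(add(SSZ, SSZ), SZ)), add(mul(Z, SZ), Z)))
  [6] S(S(add(add(add(SSZ, SSZ), SZ), add(mul(Z, SZ), Z))))
  [7] S(S(add(add(S(add(SZ, SSZ)), SZ), add(mul(Z, SZ), Z))))
  [8] S(S(add(S(add(add(SZ, SSZ), SZ)), add(mul(Z, SZ), Z))))
  [9] S(S(S(add(add(add(SZ, SSZ), SZ), add(mul(Z, SZ), Z)))))
  [10] S(S(S(add(add(S(add(Z, SSZ)), SZ), add(mul(Z, SZ), Z)))))
  [11] S(S(S(add(S(add(add(Z, SSZ), SZ)), add(mul(Z, SZ), Z)))))
  [12] S(S(S(S(add(add(add(Z, SSZ), SZ), add(mul(Z, SZ), Z))))))
  [13] S(S(S(S(add(add(SSZ, SZ), add(mul(Z, SZ), Z))))))
  [14] S(S(S(S(add(S(add(SZ, SZ)), add(mul(Z, SZ), Z))))))
  [15] S(S(S(S(S(add(add(SZ, SZ), add(mul(Z, SZ), Z)))))))
  [16] S(S(S(S(S(add(S(add(Z, SZ)), add(mul(Z, SZ), Z)))))))
  [17] S(S(S(S(S(S(add(add(Z, SZ), add(mul(Z, SZ), Z))))))))
  [18] S(S(S(S(S(S(add(SZ, add(mul(Z, SZ), Z))))))))
  [19] S(S(S(S(S(S(S(add(Z, add(mul(Z, SZ), Z)))))))))
  [20] S(S(S(S(S(S(S(add(mul(Z, SZ), Z))))))))
  [21] S(S(S(S(S(S(S(add(Z, Z))))))))
  [22] S^7(Z)

Term B:
  start: add(add(SSZ, SZ), add(SSZ, SSZ))
  [1] add(S(add(SZ, SZ)), add(SSZ, SSZ))
  [2] S(add(add(SZ, SZ), add(SSZ, SSZ)))
  [3] S(add(S(add(Z, SZ)), add(SSZ, SSZ)))
  [4] S(S(add(add(Z, SZ), add(SSZ, SSZ))))
  [5] S(S(add(SZ, add(SSZ, SSZ))))
  [6] S(S(S(add(Z, add(SSZ, SSZ)))))
  [7] S(S(S(add(SSZ, SSZ))))
  [8] S(S(S(S(add(SZ, SSZ)))))
  [9] S(S(S(S(S(add(Z, SSZ))))))
  [10] S^7(Z)

Answer: SAME — A ⇓ S^7(Z), B ⇓ S^7(Z)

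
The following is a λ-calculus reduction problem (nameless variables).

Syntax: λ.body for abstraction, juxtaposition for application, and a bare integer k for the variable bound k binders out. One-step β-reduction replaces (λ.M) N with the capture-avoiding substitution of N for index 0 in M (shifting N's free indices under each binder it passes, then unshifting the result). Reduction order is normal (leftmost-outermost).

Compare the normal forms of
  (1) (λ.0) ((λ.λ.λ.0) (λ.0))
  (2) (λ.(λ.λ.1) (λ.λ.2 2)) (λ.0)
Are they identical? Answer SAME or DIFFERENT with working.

Term A:
  start: (λ.0) ((λ.λ.λ.0) (λ.0))
  →1  (λ.λ.λ.0) (λ.0)
  →2  λ.λ.0

Term B:
  start: (λ.(λ.λ.1) (λ.λ.2 2)) (λ.0)
  →1  (λ.λ.1) (λ.λ.(λ.0) (λ.0))
  →2  λ.λ.λ.(λ.0) (λ.0)
  →3  λ.λ.λ.λ.0

Answer: DIFFERENT — A ⇓ λ.λ.0, B ⇓ λ.λ.λ.λ.0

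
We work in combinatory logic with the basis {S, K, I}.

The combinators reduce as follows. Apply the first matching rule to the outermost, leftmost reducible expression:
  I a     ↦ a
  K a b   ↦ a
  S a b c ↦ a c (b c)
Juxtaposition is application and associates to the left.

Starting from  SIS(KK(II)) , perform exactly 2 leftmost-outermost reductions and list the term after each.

Answer: after 2 steps: KK(II)(S(KK(II)))

Reduction:
  start: SIS(KK(II))
  step 1: I(KK(II))(S(KK(II)))
  step 2: KK(II)(S(KK(II)))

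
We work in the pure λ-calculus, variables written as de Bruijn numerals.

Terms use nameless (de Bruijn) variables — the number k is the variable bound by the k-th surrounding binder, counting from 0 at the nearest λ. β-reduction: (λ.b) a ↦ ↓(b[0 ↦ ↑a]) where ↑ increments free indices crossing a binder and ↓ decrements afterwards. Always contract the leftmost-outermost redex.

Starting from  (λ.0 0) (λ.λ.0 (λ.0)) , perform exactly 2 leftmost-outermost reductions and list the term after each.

  start: (λ.0 0) (λ.λ.0 (λ.0))
  [1] (λ.λ.0 (λ.0)) (λ.λ.0 (λ.0))
  [2] λ.0 (λ.0)

Answer: after 2 steps: λ.0 (λ.0)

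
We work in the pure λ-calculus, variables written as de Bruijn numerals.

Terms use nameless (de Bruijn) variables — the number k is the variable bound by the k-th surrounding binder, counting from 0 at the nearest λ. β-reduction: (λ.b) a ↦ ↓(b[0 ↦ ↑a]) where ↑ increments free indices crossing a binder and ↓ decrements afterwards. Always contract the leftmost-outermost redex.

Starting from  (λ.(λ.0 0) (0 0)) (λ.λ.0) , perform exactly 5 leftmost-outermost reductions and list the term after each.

  start: (λ.(λ.0 0) (0 0)) (λ.λ.0)
  →1  (λ.0 0) ((λ.λ.0) (λ.λ.0))
  →2  (λ.λ.0) (λ.λ.0) ((λ.λ.0) (λ.λ.0))
  →3  (λ.0) ((λ.λ.0) (λ.λ.0))
  →4  (λ.λ.0) (λ.λ.0)
  →5  λ.0

Answer: after 5 steps: λ.0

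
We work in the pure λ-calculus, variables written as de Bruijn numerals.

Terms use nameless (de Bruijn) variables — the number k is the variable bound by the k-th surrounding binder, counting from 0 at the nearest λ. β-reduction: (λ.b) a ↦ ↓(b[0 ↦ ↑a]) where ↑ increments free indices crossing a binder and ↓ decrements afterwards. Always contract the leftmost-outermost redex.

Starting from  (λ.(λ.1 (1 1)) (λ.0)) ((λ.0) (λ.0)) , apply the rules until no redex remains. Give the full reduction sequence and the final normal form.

  start: (λ.(λ.1 (1 1)) (λ.0)) ((λ.0) (λ.0))
  [1] (λ.(λ.0) (λ.0) ((λ.0) (λ.0) ((λ.0) (λ.0)))) (λ.0)
  [2] (λ.0) (λ.0) ((λ.0) (λ.0) ((λ.0) (λ.0)))
  [3] (λ.0) ((λ.0) (λ.0) ((λ.0) (λ.0)))
  [4] (λ.0) (λ.0) ((λ.0) (λ.0))
  [5] (λ.0) ((λ.0) (λ.0))
  [6] (λ.0) (λ.0)
  [7] λ.0

Answer: normal form = λ.0  (in 7 steps)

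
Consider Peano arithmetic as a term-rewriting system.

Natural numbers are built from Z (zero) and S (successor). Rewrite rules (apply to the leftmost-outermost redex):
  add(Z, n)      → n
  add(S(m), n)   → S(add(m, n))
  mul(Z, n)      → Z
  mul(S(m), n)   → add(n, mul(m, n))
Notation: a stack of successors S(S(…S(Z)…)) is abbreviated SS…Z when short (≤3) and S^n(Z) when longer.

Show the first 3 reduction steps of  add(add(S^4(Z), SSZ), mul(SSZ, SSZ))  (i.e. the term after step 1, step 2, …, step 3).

  start: add(add(S^4(Z), SSZ), mul(SSZ, SSZ))
  step 1: add(S(add(SSSZ, SSZ)), mul(SSZ, SSZ))
  step 2: S(add(add(SSSZ, SSZ), mul(SSZ, SSZ)))
  step 3: S(add(S(add(SSZ, SSZ)), mul(SSZ, SSZ)))

Answer: after 3 steps: S(add(S(add(SSZ, SSZ)), mul(SSZ, SSZ)))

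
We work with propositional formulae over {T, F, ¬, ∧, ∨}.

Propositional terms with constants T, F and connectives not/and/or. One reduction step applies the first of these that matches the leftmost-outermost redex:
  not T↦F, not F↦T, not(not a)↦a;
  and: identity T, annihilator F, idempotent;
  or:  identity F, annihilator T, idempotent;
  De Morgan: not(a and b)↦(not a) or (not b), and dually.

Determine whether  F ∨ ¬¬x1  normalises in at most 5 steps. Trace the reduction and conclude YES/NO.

Answer: YES — reaches normal form x1 in 2 ≤ 5 steps

Working:
  start: F ∨ ¬¬x1
  →1  ¬¬x1
  →2  x1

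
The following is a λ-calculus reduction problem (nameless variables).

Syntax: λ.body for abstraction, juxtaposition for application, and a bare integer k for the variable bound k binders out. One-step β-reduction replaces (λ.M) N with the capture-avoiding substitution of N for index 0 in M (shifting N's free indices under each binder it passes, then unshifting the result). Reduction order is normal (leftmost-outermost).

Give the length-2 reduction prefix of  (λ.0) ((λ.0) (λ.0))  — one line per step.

Answer: after 2 steps: λ.0

Working:
  start: (λ.0) ((λ.0) (λ.0))
  step 1: (λ.0) (λ.0)
  step 2: λ.0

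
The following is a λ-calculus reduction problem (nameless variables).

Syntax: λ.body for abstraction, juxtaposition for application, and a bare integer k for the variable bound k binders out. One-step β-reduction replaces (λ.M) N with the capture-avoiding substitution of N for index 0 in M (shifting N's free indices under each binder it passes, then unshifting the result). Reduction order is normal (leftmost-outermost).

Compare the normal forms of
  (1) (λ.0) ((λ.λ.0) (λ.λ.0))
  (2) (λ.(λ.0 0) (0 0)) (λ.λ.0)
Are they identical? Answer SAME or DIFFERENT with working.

Answer: SAME — A ⇓ λ.0, B ⇓ λ.0

Working:
Term A:
  start: (λ.0) ((λ.λ.0) (λ.λ.0))
  [1] (λ.λ.0) (λ.λ.0)
  [2] λ.0

Term B:
  start: (λ.(λ.0 0) (0 0)) (λ.λ.0)
  [1] (λ.0 0) ((λ.λ.0) (λ.λ.0))
  [2] (λ.λ.0) (λ.λ.0) ((λ.λ.0) (λ.λ.0))
  [3] (λ.0) ((λ.λ.0) (λ.λ.0))
  [4] (λ.λ.0) (λ.λ.0)
  [5] λ.0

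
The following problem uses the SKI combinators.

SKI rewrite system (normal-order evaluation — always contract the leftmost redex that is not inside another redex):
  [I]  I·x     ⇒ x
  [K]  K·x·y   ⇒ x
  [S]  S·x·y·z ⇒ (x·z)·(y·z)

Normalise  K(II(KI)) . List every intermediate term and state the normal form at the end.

Answer: normal form = K(KI)  (in 2 steps)

Reduction:
  start: K(II(KI))
  [1] K(I(KI))
  [2] K(KI)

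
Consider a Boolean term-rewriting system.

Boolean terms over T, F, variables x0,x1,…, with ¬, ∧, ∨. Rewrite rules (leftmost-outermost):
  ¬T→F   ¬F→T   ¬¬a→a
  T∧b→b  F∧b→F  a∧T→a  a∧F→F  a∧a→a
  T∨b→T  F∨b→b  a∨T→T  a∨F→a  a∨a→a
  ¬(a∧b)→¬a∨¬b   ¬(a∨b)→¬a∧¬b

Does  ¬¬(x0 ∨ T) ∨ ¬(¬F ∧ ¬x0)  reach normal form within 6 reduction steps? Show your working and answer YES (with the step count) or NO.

  start: ¬¬(x0 ∨ T) ∨ ¬(¬F ∧ ¬x0)
  step 1: (x0 ∨ T) ∨ ¬(¬F ∧ ¬x0)
  step 2: T ∨ ¬(¬F ∧ ¬x0)
  step 3: T

Answer: YES — reaches normal form T in 3 ≤ 6 steps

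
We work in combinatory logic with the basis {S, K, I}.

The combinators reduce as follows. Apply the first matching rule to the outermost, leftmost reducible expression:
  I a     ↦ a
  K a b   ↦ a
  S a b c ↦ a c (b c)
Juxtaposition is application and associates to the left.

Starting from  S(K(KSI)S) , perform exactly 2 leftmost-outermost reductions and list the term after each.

  start: S(K(KSI)S)
  step 1: S(KSI)
  step 2: SS

Answer: after 2 steps: SS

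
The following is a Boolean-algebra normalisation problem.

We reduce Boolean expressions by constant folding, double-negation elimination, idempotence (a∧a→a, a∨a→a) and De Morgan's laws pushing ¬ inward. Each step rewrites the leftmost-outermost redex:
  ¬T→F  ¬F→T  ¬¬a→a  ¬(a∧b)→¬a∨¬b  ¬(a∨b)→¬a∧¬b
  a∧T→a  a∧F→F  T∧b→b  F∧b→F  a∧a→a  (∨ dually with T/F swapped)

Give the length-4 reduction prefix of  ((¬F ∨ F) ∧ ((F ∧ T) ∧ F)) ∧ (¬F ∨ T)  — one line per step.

  start: ((¬F ∨ F) ∧ ((F ∧ T) ∧ F)) ∧ (¬F ∨ T)
  step 1: (¬F ∧ ((F ∧ T) ∧ F)) ∧ (¬F ∨ T)
  step 2: (T ∧ ((F ∧ T) ∧ F)) ∧ (¬F ∨ T)
  step 3: ((F ∧ T) ∧ F) ∧ (¬F ∨ T)
  step 4: F ∧ (¬F ∨ T)

Answer: after 4 steps: F ∧ (¬F ∨ T)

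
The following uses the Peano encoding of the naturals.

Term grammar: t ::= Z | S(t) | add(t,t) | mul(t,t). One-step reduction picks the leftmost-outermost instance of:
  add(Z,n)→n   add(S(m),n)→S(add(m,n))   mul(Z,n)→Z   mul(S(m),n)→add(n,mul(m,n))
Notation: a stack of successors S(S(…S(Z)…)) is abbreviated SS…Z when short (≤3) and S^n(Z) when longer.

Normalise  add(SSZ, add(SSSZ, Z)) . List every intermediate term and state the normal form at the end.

Answer: normal form = S^5(Z)  (in 7 steps)

Working:
  start: add(SSZ, add(SSSZ, Z))
  step 1: S(add(SZ, add(SSSZ, Z)))
  step 2: S(S(add(Z, add(SSSZ, Z))))
  step 3: S(S(add(SSSZ, Z)))
  step 4: S(S(S(add(SSZ, Z))))
  step 5: S(S(S(S(add(SZ, Z)))))
  step 6: S(S(S(S(S(add(Z, Z))))))
  step 7: S^5(Z)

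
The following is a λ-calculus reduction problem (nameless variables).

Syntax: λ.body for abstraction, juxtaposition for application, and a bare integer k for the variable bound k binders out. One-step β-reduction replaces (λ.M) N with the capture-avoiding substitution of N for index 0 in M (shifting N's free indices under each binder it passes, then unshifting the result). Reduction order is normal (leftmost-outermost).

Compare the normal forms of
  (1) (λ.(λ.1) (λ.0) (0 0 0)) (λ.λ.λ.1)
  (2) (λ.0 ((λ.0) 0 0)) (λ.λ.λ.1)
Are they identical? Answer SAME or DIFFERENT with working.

Term A:
  start: (λ.(λ.1) (λ.0) (0 0 0)) (λ.λ.λ.1)
  [1] (λ.λ.λ.λ.1) (λ.0) ((λ.λ.λ.1) (λ.λ.λ.1) (λ.λ.λ.1))
  [2] (λ.λ.λ.1) ((λ.λ.λ.1) (λ.λ.λ.1) (λ.λ.λ.1))
  [3] λ.λ.1

Term B:
  start: (λ.0 ((λ.0) 0 0)) (λ.λ.λ.1)
  [1] (λ.λ.λ.1) ((λ.0) (λ.λ.λ.1) (λ.λ.λ.1))
  [2] λ.λ.1

Answer: SAME — A ⇓ λ.λ.1, B ⇓ λ.λ.1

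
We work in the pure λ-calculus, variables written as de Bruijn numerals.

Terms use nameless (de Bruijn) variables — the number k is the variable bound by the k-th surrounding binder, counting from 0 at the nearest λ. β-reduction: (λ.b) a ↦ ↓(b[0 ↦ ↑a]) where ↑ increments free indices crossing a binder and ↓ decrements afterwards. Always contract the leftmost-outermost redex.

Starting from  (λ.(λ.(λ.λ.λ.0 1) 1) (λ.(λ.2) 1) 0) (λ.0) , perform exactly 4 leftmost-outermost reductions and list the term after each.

Answer: after 4 steps: λ.0 (λ.0)

Reduction:
  start: (λ.(λ.(λ.λ.λ.0 1) 1) (λ.(λ.2) 1) 0) (λ.0)
  →1  (λ.(λ.λ.λ.0 1) (λ.0)) (λ.(λ.λ.0) (λ.0)) (λ.0)
  →2  (λ.λ.λ.0 1) (λ.0) (λ.0)
  →3  (λ.λ.0 1) (λ.0)
  →4  λ.0 (λ.0)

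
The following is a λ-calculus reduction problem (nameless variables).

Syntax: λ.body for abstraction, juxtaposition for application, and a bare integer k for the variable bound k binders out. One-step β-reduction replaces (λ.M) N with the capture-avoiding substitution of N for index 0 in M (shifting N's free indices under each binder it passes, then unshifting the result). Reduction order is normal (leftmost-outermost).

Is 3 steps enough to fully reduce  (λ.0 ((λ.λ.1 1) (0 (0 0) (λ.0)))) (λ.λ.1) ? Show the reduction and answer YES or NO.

Answer: NO — after 3 steps the term is λ.λ.(λ.λ.1) ((λ.λ.1) (λ.λ.1)) (λ.0) ((λ.λ.1) ((λ.λ.1) (λ.λ.1)) (λ.0)), not yet normal

Reduction:
  start: (λ.0 ((λ.λ.1 1) (0 (0 0) (λ.0)))) (λ.λ.1)
  step 1: (λ.λ.1) ((λ.λ.1 1) ((λ.λ.1) ((λ.λ.1) (λ.λ.1)) (λ.0)))
  step 2: λ.(λ.λ.1 1) ((λ.λ.1) ((λ.λ.1) (λ.λ.1)) (λ.0))
  step 3: λ.λ.(λ.λ.1) ((λ.λ.1) (λ.λ.1)) (λ.0) ((λ.λ.1) ((λ.λ.1) (λ.λ.1)) (λ.0))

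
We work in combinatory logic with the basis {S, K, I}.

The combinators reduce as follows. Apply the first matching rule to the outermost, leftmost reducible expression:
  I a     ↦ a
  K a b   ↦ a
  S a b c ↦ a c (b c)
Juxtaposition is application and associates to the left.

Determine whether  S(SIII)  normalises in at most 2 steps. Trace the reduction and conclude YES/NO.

Answer: NO — after 2 steps the term is S(I(II)), not yet normal

Working:
  start: S(SIII)
  [1] S(II(II))
  [2] S(I(II))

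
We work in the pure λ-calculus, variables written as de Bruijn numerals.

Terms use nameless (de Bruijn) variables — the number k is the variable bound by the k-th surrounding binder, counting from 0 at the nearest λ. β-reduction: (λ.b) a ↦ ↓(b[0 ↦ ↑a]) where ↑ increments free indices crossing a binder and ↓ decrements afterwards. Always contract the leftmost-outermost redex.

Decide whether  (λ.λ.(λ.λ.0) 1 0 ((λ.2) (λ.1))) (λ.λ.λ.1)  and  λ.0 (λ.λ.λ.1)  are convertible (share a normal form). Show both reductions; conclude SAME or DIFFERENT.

Term A:
  start: (λ.λ.(λ.λ.0) 1 0 ((λ.2) (λ.1))) (λ.λ.λ.1)
  [1] λ.(λ.λ.0) (λ.λ.λ.1) 0 ((λ.λ.λ.λ.1) (λ.1))
  [2] λ.(λ.0) 0 ((λ.λ.λ.λ.1) (λ.1))
  [3] λ.0 ((λ.λ.λ.λ.1) (λ.1))
  [4] λ.0 (λ.λ.λ.1)

Term B:
  start: λ.0 (λ.λ.λ.1)

Answer: SAME — A ⇓ λ.0 (λ.λ.λ.1), B ⇓ λ.0 (λ.λ.λ.1)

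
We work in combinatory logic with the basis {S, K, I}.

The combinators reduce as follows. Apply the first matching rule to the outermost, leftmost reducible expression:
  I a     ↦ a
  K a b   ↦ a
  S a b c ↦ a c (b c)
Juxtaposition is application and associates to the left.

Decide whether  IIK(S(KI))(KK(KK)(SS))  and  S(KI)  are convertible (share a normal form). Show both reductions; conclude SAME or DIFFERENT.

Term A:
  start: IIK(S(KI))(KK(KK)(SS))
  step 1: IK(S(KI))(KK(KK)(SS))
  step 2: K(S(KI))(KK(KK)(SS))
  step 3: S(KI)

Term B:
  start: S(KI)

Answer: SAME — A ⇓ S(KI), B ⇓ S(KI)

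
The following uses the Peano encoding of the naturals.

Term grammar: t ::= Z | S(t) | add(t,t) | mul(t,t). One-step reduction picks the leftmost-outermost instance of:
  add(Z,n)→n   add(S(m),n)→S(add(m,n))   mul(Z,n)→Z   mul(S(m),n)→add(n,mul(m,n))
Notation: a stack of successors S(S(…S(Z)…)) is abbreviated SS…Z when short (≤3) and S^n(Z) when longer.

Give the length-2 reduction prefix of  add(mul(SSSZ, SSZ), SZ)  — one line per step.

  start: add(mul(SSSZ, SSZ), SZ)
  →1  add(add(SSZ, mul(SSZ, SSZ)), SZ)
  →2  add(S(add(SZ, mul(SSZ, SSZ))), SZ)

Answer: after 2 steps: add(S(add(SZ, mul(SSZ, SSZ))), SZ)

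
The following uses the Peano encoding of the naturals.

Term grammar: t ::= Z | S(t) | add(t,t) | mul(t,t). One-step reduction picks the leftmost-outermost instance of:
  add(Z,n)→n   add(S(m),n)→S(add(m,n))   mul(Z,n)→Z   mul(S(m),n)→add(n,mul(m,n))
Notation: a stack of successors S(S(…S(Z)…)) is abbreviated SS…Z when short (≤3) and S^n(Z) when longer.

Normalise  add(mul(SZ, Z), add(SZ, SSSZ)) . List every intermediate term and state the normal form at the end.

  start: add(mul(SZ, Z), add(SZ, SSSZ))
  step 1: add(add(Z, mul(Z, Z)), add(SZ, SSSZ))
  step 2: add(mul(Z, Z), add(SZ, SSSZ))
  step 3: add(Z, add(SZ, SSSZ))
  step 4: add(SZ, SSSZ)
  step 5: S(add(Z, SSSZ))
  step 6: S^4(Z)

Answer: normal form = S^4(Z)  (in 6 steps)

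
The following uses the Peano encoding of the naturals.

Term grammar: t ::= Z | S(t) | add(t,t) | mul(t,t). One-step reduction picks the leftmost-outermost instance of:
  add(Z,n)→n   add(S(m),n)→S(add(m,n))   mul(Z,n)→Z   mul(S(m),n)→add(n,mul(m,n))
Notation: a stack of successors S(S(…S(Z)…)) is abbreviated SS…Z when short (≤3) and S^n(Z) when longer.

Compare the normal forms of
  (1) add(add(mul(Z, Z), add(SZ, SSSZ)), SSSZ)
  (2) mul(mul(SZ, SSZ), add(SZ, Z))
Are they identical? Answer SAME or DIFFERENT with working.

Term A:
  start: add(add(mul(Z, Z), add(SZ, SSSZ)), SSSZ)
  →1  add(add(Z, add(SZ, SSSZ)), SSSZ)
  →2  add(add(SZ, SSSZ), SSSZ)
  →3  add(S(add(Z, SSSZ)), SSSZ)
  →4  S(add(add(Z, SSSZ), SSSZ))
  →5  S(add(SSSZ, SSSZ))
  →6  S(S(add(SSZ, SSSZ)))
  →7  S(S(S(add(SZ, SSSZ))))
  →8  S(S(S(S(add(Z, SSSZ)))))
  →9  S^7(Z)

Term B:
  start: mul(mul(SZ, SSZ), add(SZ, Z))
  →1  mul(add(SSZ, mul(Z, SSZ)), add(SZ, Z))
  →2  mul(S(add(SZ, mul(Z, SSZ))), add(SZ, Z))
  →3  add(add(SZ, Z), mul(add(SZ, mul(Z, SSZ)), add(SZ, Z)))
  →4  add(S(add(Z, Z)), mul(add(SZ, mul(Z, SSZ)), add(SZ, Z)))
  →5  S(add(add(Z, Z), mul(add(SZ, mul(Z, SSZ)), add(SZ, Z))))
  →6  S(add(Z, mul(add(SZ, mul(Z, SSZ)), add(SZ, Z))))
  →7  S(mul(add(SZ, mul(Z, SSZ)), add(SZ, Z)))
  →8  S(mul(S(add(Z, mul(Z, SSZ))), add(SZ, Z)))
  →9  S(add(add(SZ, Z), mul(add(Z, mul(Z, SSZ)), add(SZ, Z))))
  →10  S(add(S(add(Z, Z)), mul(add(Z, mul(Z, SSZ)), add(SZ, Z))))
  →11  S(S(add(add(Z, Z), mul(add(Z, mul(Z, SSZ)), add(SZ, Z)))))
  →12  S(S(add(Z, mul(add(Z, mul(Z, SSZ)), add(SZ, Z)))))
  →13  S(S(mul(add(Z, mul(Z, SSZ)), add(SZ, Z))))
  →14  S(S(mul(mul(Z, SSZ), add(SZ, Z))))
  →15  S(S(mul(Z, add(SZ, Z))))
  →16  SSZ

Answer: DIFFERENT — A ⇓ S^7(Z), B ⇓ SSZ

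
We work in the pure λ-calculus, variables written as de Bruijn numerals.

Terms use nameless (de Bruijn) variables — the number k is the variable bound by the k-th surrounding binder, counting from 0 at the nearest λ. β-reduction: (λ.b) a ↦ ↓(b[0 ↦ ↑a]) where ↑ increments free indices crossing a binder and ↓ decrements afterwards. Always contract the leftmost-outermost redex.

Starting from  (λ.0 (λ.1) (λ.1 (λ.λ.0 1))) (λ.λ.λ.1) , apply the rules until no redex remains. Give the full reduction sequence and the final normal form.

Answer: normal form = λ.λ.λ.λ.1  (in 4 steps)

Working:
  start: (λ.0 (λ.1) (λ.1 (λ.λ.0 1))) (λ.λ.λ.1)
  step 1: (λ.λ.λ.1) (λ.λ.λ.λ.1) (λ.(λ.λ.λ.1) (λ.λ.0 1))
  step 2: (λ.λ.1) (λ.(λ.λ.λ.1) (λ.λ.0 1))
  step 3: λ.λ.(λ.λ.λ.1) (λ.λ.0 1)
  step 4: λ.λ.λ.λ.1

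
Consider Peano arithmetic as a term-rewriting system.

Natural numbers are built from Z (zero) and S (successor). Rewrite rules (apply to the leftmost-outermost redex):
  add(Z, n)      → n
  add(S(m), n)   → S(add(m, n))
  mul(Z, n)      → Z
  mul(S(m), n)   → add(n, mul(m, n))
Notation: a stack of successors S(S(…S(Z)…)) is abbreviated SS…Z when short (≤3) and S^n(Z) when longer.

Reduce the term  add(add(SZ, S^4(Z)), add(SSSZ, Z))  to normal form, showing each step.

  start: add(add(SZ, S^4(Z)), add(SSSZ, Z))
  [1] add(S(add(Z, S^4(Z))), add(SSSZ, Z))
  [2] S(add(add(Z, S^4(Z)), add(SSSZ, Z)))
  [3] S(add(S^4(Z), add(SSSZ, Z)))
  [4] S(S(add(SSSZ, add(SSSZ, Z))))
  [5] S(S(S(add(SSZ, add(SSSZ, Z)))))
  [6] S(S(S(S(add(SZ, add(SSSZ, Z))))))
  [7] S(S(S(S(S(add(Z, add(SSSZ, Z)))))))
  [8] S(S(S(S(S(add(SSSZ, Z))))))
  [9] S(S(S(S(S(S(add(SSZ, Z)))))))
  [10] S(S(S(S(S(S(S(add(SZ, Z))))))))
  [11] S(S(S(S(S(S(S(S(add(Z, Z)))))))))
  [12] S^8(Z)

Answer: normal form = S^8(Z)  (in 12 steps)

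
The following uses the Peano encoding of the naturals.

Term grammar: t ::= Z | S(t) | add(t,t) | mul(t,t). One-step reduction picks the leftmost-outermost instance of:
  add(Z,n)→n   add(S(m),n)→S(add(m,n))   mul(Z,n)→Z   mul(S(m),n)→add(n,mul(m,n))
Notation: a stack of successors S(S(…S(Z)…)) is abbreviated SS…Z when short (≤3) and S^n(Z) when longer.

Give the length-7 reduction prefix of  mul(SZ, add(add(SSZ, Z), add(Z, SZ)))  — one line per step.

Answer: after 7 steps: S(S(add(add(add(Z, Z), add(Z, SZ)), mul(Z, add(add(SSZ, Z), add(Z, SZ))))))

Working:
  start: mul(SZ, add(add(SSZ, Z), add(Z, SZ)))
  →1  add(add(add(SSZ, Z), add(Z, SZ)), mul(Z, add(add(SSZ, Z), add(Z, SZ))))
  →2  add(add(S(add(SZ, Z)), add(Z, SZ)), mul(Z, add(add(SSZ, Z), add(Z, SZ))))
  →3  add(S(add(add(SZ, Z), add(Z, SZ))), mul(Z, add(add(SSZ, Z), add(Z, SZ))))
  →4  S(add(add(add(SZ, Z), add(Z, SZ)), mul(Z, add(add(SSZ, Z), add(Z, SZ)))))
  →5  S(add(add(S(add(Z, Z)), add(Z, SZ)), mul(Z, add(add(SSZ, Z), add(Z, SZ)))))
  →6  S(add(S(add(add(Z, Z), add(Z, SZ))), mul(Z, add(add(SSZ, Z), add(Z, SZ)))))
  →7  S(S(add(add(add(Z, Z), add(Z, SZ)), mul(Z, add(add(SSZ, Z), add(Z, SZ))))))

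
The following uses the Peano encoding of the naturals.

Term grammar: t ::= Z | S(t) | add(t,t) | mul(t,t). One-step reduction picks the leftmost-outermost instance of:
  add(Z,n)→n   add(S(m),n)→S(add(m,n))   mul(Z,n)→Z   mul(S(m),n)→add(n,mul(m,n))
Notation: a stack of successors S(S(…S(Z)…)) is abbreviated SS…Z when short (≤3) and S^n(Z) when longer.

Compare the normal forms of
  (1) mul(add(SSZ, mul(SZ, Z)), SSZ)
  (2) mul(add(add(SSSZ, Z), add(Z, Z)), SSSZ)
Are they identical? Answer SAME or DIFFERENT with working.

Term A:
  start: mul(add(SSZ, mul(SZ, Z)), SSZ)
  [1] mul(S(add(SZ, mul(SZ, Z))), SSZ)
  [2] add(SSZ, mul(add(SZ, mul(SZ, Z)), SSZ))
  [3] S(add(SZ, mul(add(SZ, mul(SZ, Z)), SSZ)))
  [4] S(S(add(Z, mul(add(SZ, mul(SZ, Z)), SSZ))))
  [5] S(S(mul(add(SZ, mul(SZ, Z)), SSZ)))
  [6] S(S(mul(S(add(Z, mul(SZ, Z))), SSZ)))
  [7] S(S(add(SSZ, mul(add(Z, mul(SZ, Z)), SSZ))))
  [8] S(S(S(add(SZ, mul(add(Z, mul(SZ, Z)), SSZ)))))
  [9] S(S(S(S(add(Z, mul(add(Z, mul(SZ, Z)), SSZ))))))
  [10] S(S(S(S(mul(add(Z, mul(SZ, Z)), SSZ)))))
  [11] S(S(S(S(mul(mul(SZ, Z), SSZ)))))
  [12] S(S(S(S(mul(add(Z, mul(Z, Z)), SSZ)))))
  [13] S(S(S(S(mul(mul(Z, Z), SSZ)))))
  [14] S(S(S(S(mul(Z, SSZ)))))
  [15] S^4(Z)

Term B:
  start: mul(add(add(SSSZ, Z), add(Z, Z)), SSSZ)
  [1] mul(add(S(add(SSZ, Z)), add(Z, Z)), SSSZ)
  [2] mul(S(add(add(SSZ, Z), add(Z, Z))), SSSZ)
  [3] add(SSSZ, mul(add(add(SSZ, Z), add(Z, Z)), SSSZ))
  [4] S(add(SSZ, mul(add(add(SSZ, Z), add(Z, Z)), SSSZ)))
  [5] S(S(add(SZ, mul(add(add(SSZ, Z), add(Z, Z)), SSSZ))))
  [6] S(S(S(add(Z, mul(add(add(SSZ, Z), add(Z, Z)), SSSZ)))))
  [7] S(S(S(mul(add(add(SSZ, Z), add(Z, Z)), SSSZ))))
  [8] S(S(S(mul(add(S(add(SZ, Z)), add(Z, Z)), SSSZ))))
  [9] S(S(S(mul(S(add(add(SZ, Z), add(Z, Z))), SSSZ))))
  [10] S(S(S(add(SSSZ, mul(add(add(SZ, Z), add(Z, Z)), SSSZ)))))
  [11] S(S(S(S(add(SSZ, mul(add(add(SZ, Z), add(Z, Z)), SSSZ))))))
  [12] S(S(S(S(S(add(SZ, mul(add(add(SZ, Z), add(Z, Z)), SSSZ)))))))
  [13] S(S(S(S(S(S(add(Z, mul(add(add(SZ, Z), add(Z, Z)), SSSZ))))))))
  [14] S(S(S(S(S(S(mul(add(add(SZ, Z), add(Z, Z)), SSSZ)))))))
  [15] S(S(S(S(S(S(mul(add(S(add(Z, Z)), add(Z, Z)), SSSZ)))))))
  [16] S(S(S(S(S(S(mul(S(add(add(Z, Z), add(Z, Z))), SSSZ)))))))
  [17] S(S(S(S(S(S(add(SSSZ, mul(add(add(Z, Z), add(Z, Z)), SSSZ))))))))
  [18] S(S(S(S(S(S(S(add(SSZ, mul(add(add(Z, Z), add(Z, Z)), SSSZ)))))))))
  [19] S(S(S(S(S(S(S(S(add(SZ, mul(add(add(Z, Z), add(Z, Z)), SSSZ))))))))))
  [20] S(S(S(S(S(S(S(S(S(add(Z, mul(add(add(Z, Z), add(Z, Z)), SSSZ)))))))))))
  [21] S(S(S(S(S(S(S(S(S(mul(add(add(Z, Z), add(Z, Z)), SSSZ))))))))))
  [22] S(S(S(S(S(S(S(S(S(mul(add(Z, add(Z, Z)), SSSZ))))))))))
  [23] S(S(S(S(S(S(S(S(S(mul(add(Z, Z), SSSZ))))))))))
  [24] S(S(S(S(S(S(S(S(S(mul(Z, SSSZ))))))))))
  [25] S^9(Z)

Answer: DIFFERENT — A ⇓ S^4(Z), B ⇓ S^9(Z)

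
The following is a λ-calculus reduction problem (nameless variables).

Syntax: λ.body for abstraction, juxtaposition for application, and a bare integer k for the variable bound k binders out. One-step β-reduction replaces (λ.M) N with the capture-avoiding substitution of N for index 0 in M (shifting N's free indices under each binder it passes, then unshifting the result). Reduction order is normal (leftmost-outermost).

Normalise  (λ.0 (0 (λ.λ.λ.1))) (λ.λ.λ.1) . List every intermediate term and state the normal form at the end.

Answer: normal form = λ.λ.1  (in 2 steps)

Working:
  start: (λ.0 (0 (λ.λ.λ.1))) (λ.λ.λ.1)
  [1] (λ.λ.λ.1) ((λ.λ.λ.1) (λ.λ.λ.1))
  [2] λ.λ.1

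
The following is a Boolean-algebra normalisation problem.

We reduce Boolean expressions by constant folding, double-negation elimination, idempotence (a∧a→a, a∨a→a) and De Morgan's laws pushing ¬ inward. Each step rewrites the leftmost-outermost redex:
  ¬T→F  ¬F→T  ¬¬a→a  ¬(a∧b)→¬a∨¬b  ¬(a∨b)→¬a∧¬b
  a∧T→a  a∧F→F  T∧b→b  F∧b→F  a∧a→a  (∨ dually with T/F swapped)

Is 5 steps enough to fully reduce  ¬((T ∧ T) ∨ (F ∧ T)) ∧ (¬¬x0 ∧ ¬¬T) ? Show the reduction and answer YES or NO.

Answer: NO — after 5 steps the term is F ∧ (¬¬x0 ∧ ¬¬T), not yet normal

Reduction:
  start: ¬((T ∧ T) ∨ (F ∧ T)) ∧ (¬¬x0 ∧ ¬¬T)
  [1] (¬(T ∧ T) ∧ ¬(F ∧ T)) ∧ (¬¬x0 ∧ ¬¬T)
  [2] ((¬T ∨ ¬T) ∧ ¬(F ∧ T)) ∧ (¬¬x0 ∧ ¬¬T)
  [3] (¬T ∧ ¬(F ∧ T)) ∧ (¬¬x0 ∧ ¬¬T)
  [4] (F ∧ ¬(F ∧ T)) ∧ (¬¬x0 ∧ ¬¬T)
  [5] F ∧ (¬¬x0 ∧ ¬¬T)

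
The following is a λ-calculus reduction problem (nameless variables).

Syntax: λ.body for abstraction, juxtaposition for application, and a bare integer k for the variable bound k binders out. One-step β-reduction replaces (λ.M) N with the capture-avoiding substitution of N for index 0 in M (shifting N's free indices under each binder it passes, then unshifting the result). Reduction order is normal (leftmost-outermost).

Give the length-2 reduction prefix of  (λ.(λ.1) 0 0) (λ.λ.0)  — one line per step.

  start: (λ.(λ.1) 0 0) (λ.λ.0)
  [1] (λ.λ.λ.0) (λ.λ.0) (λ.λ.0)
  [2] (λ.λ.0) (λ.λ.0)

Answer: after 2 steps: (λ.λ.0) (λ.λ.0)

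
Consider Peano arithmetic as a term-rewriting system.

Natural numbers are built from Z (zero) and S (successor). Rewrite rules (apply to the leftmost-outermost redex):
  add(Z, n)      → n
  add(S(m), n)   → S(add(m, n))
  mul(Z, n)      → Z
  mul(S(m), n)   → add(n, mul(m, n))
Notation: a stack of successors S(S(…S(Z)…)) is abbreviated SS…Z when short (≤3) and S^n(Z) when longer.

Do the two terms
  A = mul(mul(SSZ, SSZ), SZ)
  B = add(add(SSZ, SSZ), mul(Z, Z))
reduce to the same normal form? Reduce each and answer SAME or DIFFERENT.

Answer: SAME — A ⇓ S^4(Z), B ⇓ S^4(Z)

Derivation:
Term A:
  start: mul(mul(SSZ, SSZ), SZ)
  [1] mul(add(SSZ, mul(SZ, SSZ)), SZ)
  [2] mul(S(add(SZ, mul(SZ, SSZ))), SZ)
  [3] add(SZ, mul(add(SZ, mul(SZ, SSZ)), SZ))
  [4] S(add(Z, mul(add(SZ, mul(SZ, SSZ)), SZ)))
  [5] S(mul(add(SZ, mul(SZ, SSZ)), SZ))
  [6] S(mul(S(add(Z, mul(SZ, SSZ))), SZ))
  [7] S(add(SZ, mul(add(Z, mul(SZ, SSZ)), SZ)))
  [8] S(S(add(Z, mul(add(Z, mul(SZ, SSZ)), SZ))))
  [9] S(S(mul(add(Z, mul(SZ, SSZ)), SZ)))
  [10] S(S(mul(mul(SZ, SSZ), SZ)))
  [11] S(S(mul(add(SSZ, mul(Z, SSZ)), SZ)))
  [12] S(S(mul(S(add(SZ, mul(Z, SSZ))), SZ)))
  [13] S(S(add(SZ, mul(add(SZ, mul(Z, SSZ)), SZ))))
  [14] S(S(S(add(Z, mul(add(SZ, mul(Z, SSZ)), SZ)))))
  [15] S(S(S(mul(add(SZ, mul(Z, SSZ)), SZ))))
  [16] S(S(S(mul(S(add(Z, mul(Z, SSZ))), SZ))))
  [17] S(S(S(add(SZ, mul(add(Z, mul(Z, SSZ)), SZ)))))
  [18] S(S(S(S(add(Z, mul(add(Z, mul(Z, SSZ)), SZ))))))
  [19] S(S(S(S(mul(add(Z, mul(Z, SSZ)), SZ)))))
  [20] S(S(S(S(mul(mul(Z, SSZ), SZ)))))
  [21] S(S(S(S(mul(Z, SZ)))))
  [22] S^4(Z)

Term B:
  start: add(add(SSZ, SSZ), mul(Z, Z))
  [1] add(S(add(SZ, SSZ)), mul(Z, Z))
  [2] S(add(add(SZ, SSZ), mul(Z, Z)))
  [3] S(add(S(add(Z, SSZ)), mul(Z, Z)))
  [4] S(S(add(add(Z, SSZ), mul(Z, Z))))
  [5] S(S(add(SSZ, mul(Z, Z))))
  [6] S(S(S(add(SZ, mul(Z, Z)))))
  [7] S(S(S(S(add(Z, mul(Z, Z))))))
  [8] S(S(S(S(mul(Z, Z)))))
  [9] S^4(Z)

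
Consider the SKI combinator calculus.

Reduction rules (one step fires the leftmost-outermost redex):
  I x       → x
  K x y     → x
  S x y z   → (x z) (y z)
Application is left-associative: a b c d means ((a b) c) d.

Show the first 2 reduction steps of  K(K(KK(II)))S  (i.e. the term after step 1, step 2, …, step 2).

Answer: after 2 steps: KK

Working:
  start: K(K(KK(II)))S
  [1] K(KK(II))
  [2] KK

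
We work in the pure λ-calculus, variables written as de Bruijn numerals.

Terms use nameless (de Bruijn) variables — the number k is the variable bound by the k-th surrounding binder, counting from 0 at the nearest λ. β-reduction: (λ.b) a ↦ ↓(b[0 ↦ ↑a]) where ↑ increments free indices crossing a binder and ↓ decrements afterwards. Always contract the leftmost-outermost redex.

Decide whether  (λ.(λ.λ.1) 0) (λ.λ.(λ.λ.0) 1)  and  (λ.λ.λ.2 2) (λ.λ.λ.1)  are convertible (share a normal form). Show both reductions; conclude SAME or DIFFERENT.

Term A:
  start: (λ.(λ.λ.1) 0) (λ.λ.(λ.λ.0) 1)
  [1] (λ.λ.1) (λ.λ.(λ.λ.0) 1)
  [2] λ.λ.λ.(λ.λ.0) 1
  [3] λ.λ.λ.λ.0

Term B:
  start: (λ.λ.λ.2 2) (λ.λ.λ.1)
  [1] λ.λ.(λ.λ.λ.1) (λ.λ.λ.1)
  [2] λ.λ.λ.λ.1

Answer: DIFFERENT — A ⇓ λ.λ.λ.λ.0, B ⇓ λ.λ.λ.λ.1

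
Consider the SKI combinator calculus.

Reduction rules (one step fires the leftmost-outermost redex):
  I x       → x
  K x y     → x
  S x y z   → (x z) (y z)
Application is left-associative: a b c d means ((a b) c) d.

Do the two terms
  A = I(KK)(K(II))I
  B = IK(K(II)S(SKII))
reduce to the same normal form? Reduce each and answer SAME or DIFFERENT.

Term A:
  start: I(KK)(K(II))I
  →1  KK(K(II))I
  →2  KI

Term B:
  start: IK(K(II)S(SKII))
  →1  K(K(II)S(SKII))
  →2  K(II(SKII))
  →3  K(I(SKII))
  →4  K(SKII)
  →5  K(KI(II))
  →6  KI

Answer: SAME — A ⇓ KI, B ⇓ KI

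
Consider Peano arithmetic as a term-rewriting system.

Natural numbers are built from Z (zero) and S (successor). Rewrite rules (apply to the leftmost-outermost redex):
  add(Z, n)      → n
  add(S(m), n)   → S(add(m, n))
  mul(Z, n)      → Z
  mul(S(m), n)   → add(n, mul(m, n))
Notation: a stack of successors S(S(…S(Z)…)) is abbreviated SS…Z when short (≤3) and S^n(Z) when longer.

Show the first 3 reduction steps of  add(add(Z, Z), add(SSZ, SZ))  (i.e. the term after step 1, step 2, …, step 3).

  start: add(add(Z, Z), add(SSZ, SZ))
  step 1: add(Z, add(SSZ, SZ))
  step 2: add(SSZ, SZ)
  step 3: S(add(SZ, SZ))

Answer: after 3 steps: S(add(SZ, SZ))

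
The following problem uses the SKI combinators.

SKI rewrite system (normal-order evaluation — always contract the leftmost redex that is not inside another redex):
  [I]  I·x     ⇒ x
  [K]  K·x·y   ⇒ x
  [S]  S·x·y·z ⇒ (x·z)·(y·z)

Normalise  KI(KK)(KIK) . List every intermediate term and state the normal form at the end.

  start: KI(KK)(KIK)
  step 1: I(KIK)
  step 2: KIK
  step 3: I

Answer: normal form = I  (in 3 steps)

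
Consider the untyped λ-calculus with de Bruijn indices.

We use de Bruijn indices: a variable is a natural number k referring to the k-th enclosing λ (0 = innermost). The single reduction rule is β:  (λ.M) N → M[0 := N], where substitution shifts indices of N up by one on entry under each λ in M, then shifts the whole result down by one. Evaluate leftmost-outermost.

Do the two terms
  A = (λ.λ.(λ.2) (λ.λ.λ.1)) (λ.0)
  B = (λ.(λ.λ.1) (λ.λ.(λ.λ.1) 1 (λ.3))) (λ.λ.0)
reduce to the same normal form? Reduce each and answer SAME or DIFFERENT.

Answer: DIFFERENT — A ⇓ λ.λ.0, B ⇓ λ.λ.λ.1

Working:
Term A:
  start: (λ.λ.(λ.2) (λ.λ.λ.1)) (λ.0)
  step 1: λ.(λ.λ.0) (λ.λ.λ.1)
  step 2: λ.λ.0

Term B:
  start: (λ.(λ.λ.1) (λ.λ.(λ.λ.1) 1 (λ.3))) (λ.λ.0)
  step 1: (λ.λ.1) (λ.λ.(λ.λ.1) 1 (λ.λ.λ.0))
  step 2: λ.λ.λ.(λ.λ.1) 1 (λ.λ.λ.0)
  step 3: λ.λ.λ.(λ.2) (λ.λ.λ.0)
  step 4: λ.λ.λ.1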